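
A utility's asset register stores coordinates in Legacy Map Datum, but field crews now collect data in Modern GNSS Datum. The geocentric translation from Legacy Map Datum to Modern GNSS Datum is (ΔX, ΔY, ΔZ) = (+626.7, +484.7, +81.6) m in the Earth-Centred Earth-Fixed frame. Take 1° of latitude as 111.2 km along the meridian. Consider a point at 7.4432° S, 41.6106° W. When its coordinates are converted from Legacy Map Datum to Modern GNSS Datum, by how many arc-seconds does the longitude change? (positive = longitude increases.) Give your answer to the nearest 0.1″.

Δλ = 25.4″

sin φ = -0.129543, cos φ = 0.991574, sin λ = -0.664065, cos λ = 0.747675.
East component: ΔE = −sin λ·ΔX + cos λ·ΔY = −(-0.664065)(626.7) + (0.747675)(484.7) = 778.57 m.
1° of latitude spans 111200 m; at latitude φ, 1° of longitude spans that × cos φ = 110263.0 m, so Δλ = 778.57 / 110263.0 × 3600 = 25.420″.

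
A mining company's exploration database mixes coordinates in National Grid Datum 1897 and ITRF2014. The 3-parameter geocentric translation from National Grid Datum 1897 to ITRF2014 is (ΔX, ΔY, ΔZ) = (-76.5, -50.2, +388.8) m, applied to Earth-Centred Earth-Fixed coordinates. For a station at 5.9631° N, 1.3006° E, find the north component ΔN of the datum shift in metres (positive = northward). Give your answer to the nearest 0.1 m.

ΔN = 394.8 m

The local north axis is (−sin φ cos λ, −sin φ sin λ, cos φ), giving ΔN = 7.945 + 0.118 + 386.696 = 394.76 m.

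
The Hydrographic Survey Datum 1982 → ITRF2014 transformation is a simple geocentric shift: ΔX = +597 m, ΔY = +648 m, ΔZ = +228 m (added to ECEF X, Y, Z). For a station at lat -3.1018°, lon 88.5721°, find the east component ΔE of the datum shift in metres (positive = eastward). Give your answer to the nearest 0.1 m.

The local east axis at (φ, λ) is (−sin λ, cos λ, 0), so ΔE = −sin(88.5721°)·597 + cos(88.5721°)·648 = -580.67 m.

ΔE = -580.7 m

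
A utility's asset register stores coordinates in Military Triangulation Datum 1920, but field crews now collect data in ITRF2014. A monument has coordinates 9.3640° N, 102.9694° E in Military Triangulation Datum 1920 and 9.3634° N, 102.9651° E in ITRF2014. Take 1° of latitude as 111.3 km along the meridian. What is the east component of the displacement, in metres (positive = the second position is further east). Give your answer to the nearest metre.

Δφ = 9.3634° − 9.3640° = -0.0006°; Δλ = 102.9651° − 102.9694° = -0.0043°.
ΔN = Δφ × 111300 = -66.8 m; ΔE = Δλ × 111300 × cos(9.3640°) = -0.0043 × 111300 × 0.986675 = -472.2 m.

ΔE = -472 m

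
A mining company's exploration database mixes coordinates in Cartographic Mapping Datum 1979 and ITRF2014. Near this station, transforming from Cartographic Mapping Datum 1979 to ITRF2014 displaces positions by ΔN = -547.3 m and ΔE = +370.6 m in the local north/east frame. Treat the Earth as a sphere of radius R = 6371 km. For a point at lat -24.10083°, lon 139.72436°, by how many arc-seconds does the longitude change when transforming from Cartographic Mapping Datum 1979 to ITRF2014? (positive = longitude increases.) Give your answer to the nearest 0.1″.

Δλ = 13.1″

At latitude -24.10083°, cos φ = 0.912828.
One radian of longitude at latitude φ spans R cos φ, so Δλ = ΔE / (R cos φ) = 370.6 / (6371000 × 0.912828) = 6.3725e-05 rad = 13.144″.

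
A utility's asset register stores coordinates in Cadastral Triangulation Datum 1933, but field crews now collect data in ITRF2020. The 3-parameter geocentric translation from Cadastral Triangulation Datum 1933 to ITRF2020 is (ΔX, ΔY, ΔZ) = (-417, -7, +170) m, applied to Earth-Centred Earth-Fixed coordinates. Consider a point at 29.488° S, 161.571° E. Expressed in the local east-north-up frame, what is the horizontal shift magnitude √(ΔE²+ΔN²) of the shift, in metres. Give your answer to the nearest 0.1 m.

368.6 m

At φ = -29.488°, λ = 161.571°: sin φ = -0.492241, cos φ = 0.870459, sin λ = 0.316129, cos λ = -0.948716.
ΔE = −sin λ·ΔX + cos λ·ΔY = −(0.316129)·(-417) + (-0.948716)·(-7) = 138.47 m.
ΔN = −sin φ cos λ·ΔX − sin φ sin λ·ΔY + cos φ·ΔZ = −(-0.492241)(-0.948716)(-417) − (-0.492241)(0.316129)(-7) + (0.870459)(170) = 341.63 m.
Horizontal magnitude = √(ΔE² + ΔN²) = √(138.47² + 341.63²) = 368.62 m.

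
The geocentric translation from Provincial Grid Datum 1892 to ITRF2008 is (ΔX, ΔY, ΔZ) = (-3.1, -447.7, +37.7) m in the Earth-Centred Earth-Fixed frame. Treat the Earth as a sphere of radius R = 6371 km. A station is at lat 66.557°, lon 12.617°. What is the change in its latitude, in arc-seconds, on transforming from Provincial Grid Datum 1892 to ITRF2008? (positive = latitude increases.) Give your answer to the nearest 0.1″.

sin φ = 0.917456, cos φ = 0.397837, sin λ = 0.218433, cos λ = 0.975852.
North component: ΔN = −sin φ cos λ·ΔX − sin φ sin λ·ΔY + cos φ·ΔZ = −(0.917456)(0.975852)(-3.1) − (0.917456)(0.218433)(-447.7) + (0.397837)(37.7) = 107.49 m.
1° of latitude spans πR/180 = 111195 m, so Δφ = 107.49 / 111195 × 3600 = 3.480″.

Δφ = 3.5″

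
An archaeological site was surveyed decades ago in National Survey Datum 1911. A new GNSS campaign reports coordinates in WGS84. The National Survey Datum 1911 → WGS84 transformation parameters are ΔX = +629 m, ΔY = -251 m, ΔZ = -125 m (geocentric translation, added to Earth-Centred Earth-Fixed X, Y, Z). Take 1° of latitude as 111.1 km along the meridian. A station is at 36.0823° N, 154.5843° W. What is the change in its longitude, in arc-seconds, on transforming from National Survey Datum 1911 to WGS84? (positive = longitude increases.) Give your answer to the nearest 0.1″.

Δλ = 19.9″

sin φ = 0.588947, cos φ = 0.808172, sin λ = -0.429183, cos λ = -0.903218.
East component: ΔE = −sin λ·ΔX + cos λ·ΔY = −(-0.429183)(629) + (-0.903218)(-251) = 496.66 m.
1° of latitude spans 111100 m; at latitude φ, 1° of longitude spans that × cos φ = 89787.9 m, so Δλ = 496.66 / 89787.9 × 3600 = 19.913″.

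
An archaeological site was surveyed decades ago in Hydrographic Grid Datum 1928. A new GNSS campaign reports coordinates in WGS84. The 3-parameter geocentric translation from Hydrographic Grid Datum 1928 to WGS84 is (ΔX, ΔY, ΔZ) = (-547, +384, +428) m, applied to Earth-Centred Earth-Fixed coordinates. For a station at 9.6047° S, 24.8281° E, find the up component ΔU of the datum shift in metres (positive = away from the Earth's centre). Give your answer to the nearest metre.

ΔU = -402 m

At φ = -9.6047°, λ = 24.8281°: sin φ = -0.166850, cos φ = 0.985982, sin λ = 0.419897, cos λ = 0.907572.
ΔU = cos φ cos λ·ΔX + cos φ sin λ·ΔY + sin φ·ΔZ = (0.985982)(0.907572)(-547) + (0.985982)(0.419897)(384) + (-0.166850)(428) = -401.91 m.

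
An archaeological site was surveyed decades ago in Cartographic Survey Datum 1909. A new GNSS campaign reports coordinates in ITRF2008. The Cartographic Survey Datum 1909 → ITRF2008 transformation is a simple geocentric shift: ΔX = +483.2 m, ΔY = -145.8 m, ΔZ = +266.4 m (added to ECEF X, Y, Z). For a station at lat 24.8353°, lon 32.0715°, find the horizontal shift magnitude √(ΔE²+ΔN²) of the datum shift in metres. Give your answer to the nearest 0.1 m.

The local east axis at (φ, λ) is (−sin λ, cos λ, 0), so ΔE = −sin(32.0715°)·483.2 + cos(32.0715°)·(-145.8) = -380.12 m.
The local north axis is (−sin φ cos λ, −sin φ sin λ, cos φ), giving ΔN = -171.977 + 32.516 + 241.763 = 102.30 m.
Horizontal magnitude = √(ΔE² + ΔN²) = √((-380.12)² + 102.30²) = 393.64 m.

393.6 m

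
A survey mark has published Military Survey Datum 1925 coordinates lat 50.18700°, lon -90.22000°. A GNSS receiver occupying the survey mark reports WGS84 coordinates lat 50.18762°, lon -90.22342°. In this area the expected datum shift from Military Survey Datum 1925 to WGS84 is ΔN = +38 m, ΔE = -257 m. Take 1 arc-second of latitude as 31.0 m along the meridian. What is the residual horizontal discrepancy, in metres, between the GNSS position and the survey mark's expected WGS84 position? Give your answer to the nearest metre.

Observed coordinate differences: Δφ = +0.00062°, Δλ = -0.00342°.
Converting to metres (1° lat = 111600 m, cos φ = 0.640284): observed ΔN = 69.2 m, observed ΔE = -244.4 m.
Subtracting the expected shift leaves a residual of 69.2 − (38) = 31.2 m north and -244.4 − (-257) = 12.6 m east.
Residual distance = √(31.2² + 12.6²) = 33.6 m.

34 m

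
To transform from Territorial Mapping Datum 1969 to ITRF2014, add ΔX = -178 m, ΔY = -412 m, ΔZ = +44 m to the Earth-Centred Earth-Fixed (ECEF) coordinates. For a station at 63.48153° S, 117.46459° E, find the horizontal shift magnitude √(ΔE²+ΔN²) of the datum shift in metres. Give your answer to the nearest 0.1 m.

419.3 m

The local east axis at (φ, λ) is (−sin λ, cos λ, 0), so ΔE = −sin(117.46459°)·(-178) + cos(117.46459°)·(-412) = 347.95 m.
The local north axis is (−sin φ cos λ, −sin φ sin λ, cos φ), giving ΔN = 73.457 − 327.105 + 19.645 = -234.00 m.
Horizontal magnitude = √(ΔE² + ΔN²) = √(347.95² + (-234.00)²) = 419.32 m.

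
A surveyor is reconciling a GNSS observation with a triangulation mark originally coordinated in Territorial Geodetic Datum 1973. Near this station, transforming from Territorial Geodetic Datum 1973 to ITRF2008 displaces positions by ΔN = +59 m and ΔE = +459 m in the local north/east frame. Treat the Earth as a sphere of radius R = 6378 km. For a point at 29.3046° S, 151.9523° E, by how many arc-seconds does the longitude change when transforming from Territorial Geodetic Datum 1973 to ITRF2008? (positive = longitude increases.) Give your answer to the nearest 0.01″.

Δλ = 17.02″

At latitude -29.3046°, cos φ = 0.872030.
One radian of longitude at latitude φ spans R cos φ, so Δλ = ΔE / (R cos φ) = 459.0 / (6378000 × 0.872030) = 8.2527e-05 rad = 17.022″.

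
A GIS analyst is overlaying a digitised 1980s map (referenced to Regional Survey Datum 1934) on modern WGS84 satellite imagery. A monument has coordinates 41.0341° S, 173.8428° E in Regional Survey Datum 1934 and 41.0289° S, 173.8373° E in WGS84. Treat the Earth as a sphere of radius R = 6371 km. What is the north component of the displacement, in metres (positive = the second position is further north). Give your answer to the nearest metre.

Δφ = -41.0289° − -41.0341° = +0.0052°; Δλ = 173.8373° − 173.8428° = -0.0055°.
1° along a meridian = πR/180 = 111195 m.
ΔN = Δφ × 111195 = 578.2 m; ΔE = Δλ × 111195 × cos(-41.0341°) = -0.0055 × 111195 × 0.754319 = -461.3 m.

ΔN = 578 m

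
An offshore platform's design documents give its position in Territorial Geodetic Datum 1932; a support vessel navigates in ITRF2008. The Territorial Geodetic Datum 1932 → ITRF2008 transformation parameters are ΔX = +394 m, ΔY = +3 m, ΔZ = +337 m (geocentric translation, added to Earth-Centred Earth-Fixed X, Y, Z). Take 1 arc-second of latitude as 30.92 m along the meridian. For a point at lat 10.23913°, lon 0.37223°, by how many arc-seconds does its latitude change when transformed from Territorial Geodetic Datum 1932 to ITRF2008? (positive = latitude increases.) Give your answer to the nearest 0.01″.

Δφ = 8.46″

sin φ = 0.177757, cos φ = 0.984074, sin λ = 0.006497, cos λ = 0.999979.
North component: ΔN = −sin φ cos λ·ΔX − sin φ sin λ·ΔY + cos φ·ΔZ = −(0.177757)(0.999979)(394) − (0.177757)(0.006497)(3) + (0.984074)(337) = 261.59 m.
1° of latitude spans 3600 × 30.92 = 111312 m, so Δφ = 261.59 / 111312 × 3600 = 8.460″.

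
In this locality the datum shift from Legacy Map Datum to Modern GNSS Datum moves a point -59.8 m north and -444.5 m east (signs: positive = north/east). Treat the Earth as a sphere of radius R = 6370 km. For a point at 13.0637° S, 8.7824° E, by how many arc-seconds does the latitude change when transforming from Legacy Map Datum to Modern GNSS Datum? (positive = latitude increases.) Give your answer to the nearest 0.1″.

On a sphere of radius R, 1 rad of latitude = R, so Δφ = ΔN / R = -59.8 / 6370000 = -9.3878e-06 rad = -1.936″.

Δφ = -1.9″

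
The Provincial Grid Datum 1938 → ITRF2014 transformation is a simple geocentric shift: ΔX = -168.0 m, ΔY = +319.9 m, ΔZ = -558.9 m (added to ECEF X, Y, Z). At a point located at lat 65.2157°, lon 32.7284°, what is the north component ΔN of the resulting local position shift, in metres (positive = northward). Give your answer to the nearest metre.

The local north axis is (−sin φ cos λ, −sin φ sin λ, cos φ), giving ΔN = 128.311 − 157.026 − 234.293 = -263.01 m.

ΔN = -263 m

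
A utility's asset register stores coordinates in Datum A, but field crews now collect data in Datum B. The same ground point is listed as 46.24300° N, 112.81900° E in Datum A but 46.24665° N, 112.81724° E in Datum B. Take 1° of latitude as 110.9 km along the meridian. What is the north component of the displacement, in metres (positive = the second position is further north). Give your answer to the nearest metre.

Δφ = 46.24665° − 46.24300° = +0.00365°; Δλ = 112.81724° − 112.81900° = -0.00176°.
ΔN = Δφ × 110900 = 404.8 m; ΔE = Δλ × 110900 × cos(46.24300°) = -0.00176 × 110900 × 0.691601 = -135.0 m.

ΔN = 405 m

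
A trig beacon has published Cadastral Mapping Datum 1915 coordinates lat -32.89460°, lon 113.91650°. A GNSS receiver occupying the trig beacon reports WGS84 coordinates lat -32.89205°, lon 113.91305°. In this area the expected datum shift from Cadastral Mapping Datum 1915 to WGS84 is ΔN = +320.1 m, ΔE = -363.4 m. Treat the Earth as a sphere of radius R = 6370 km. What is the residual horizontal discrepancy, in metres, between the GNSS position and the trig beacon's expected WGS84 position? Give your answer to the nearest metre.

55 m

Observed coordinate differences: Δφ = +0.00255°, Δλ = -0.00345°.
Converting to metres (1° lat = 111177 m, cos φ = 0.839671): observed ΔN = 283.5 m, observed ΔE = -322.1 m.
Subtracting the expected shift leaves a residual of 283.5 − (320.1) = -36.6 m north and -322.1 − (-363.4) = 41.3 m east.
Residual distance = √((-36.6)² + 41.3²) = 55.2 m.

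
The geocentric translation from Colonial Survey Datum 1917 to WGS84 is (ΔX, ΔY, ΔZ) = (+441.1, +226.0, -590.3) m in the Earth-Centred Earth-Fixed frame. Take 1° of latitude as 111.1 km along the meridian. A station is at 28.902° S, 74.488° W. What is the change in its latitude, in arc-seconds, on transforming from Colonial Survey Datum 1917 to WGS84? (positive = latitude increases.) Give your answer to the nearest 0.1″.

sin φ = -0.483313, cos φ = 0.875448, sin λ = -0.963574, cos λ = 0.267440.
North component: ΔN = −sin φ cos λ·ΔX − sin φ sin λ·ΔY + cos φ·ΔZ = −(-0.483313)(0.267440)(441.1) − (-0.483313)(-0.963574)(226.0) + (0.875448)(-590.3) = -565.01 m.
1° of latitude spans 111100 m, so Δφ = -565.01 / 111100 × 3600 = -18.308″.

Δφ = -18.3″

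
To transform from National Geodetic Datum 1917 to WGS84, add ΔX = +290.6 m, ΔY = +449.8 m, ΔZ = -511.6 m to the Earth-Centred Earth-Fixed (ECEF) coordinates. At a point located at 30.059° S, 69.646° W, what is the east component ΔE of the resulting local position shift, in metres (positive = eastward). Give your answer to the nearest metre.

The local east axis at (φ, λ) is (−sin λ, cos λ, 0), so ΔE = −sin(-69.646°)·290.6 + cos(-69.646°)·449.8 = 428.90 m.

ΔE = 429 m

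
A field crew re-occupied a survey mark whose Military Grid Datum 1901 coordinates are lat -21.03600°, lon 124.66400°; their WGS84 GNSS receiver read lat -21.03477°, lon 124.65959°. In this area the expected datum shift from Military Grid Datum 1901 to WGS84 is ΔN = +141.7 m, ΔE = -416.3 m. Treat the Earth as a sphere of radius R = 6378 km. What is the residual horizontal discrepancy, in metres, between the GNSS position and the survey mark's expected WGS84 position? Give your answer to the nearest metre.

42 m

Observed coordinate differences: Δφ = +0.00123°, Δλ = -0.00441°.
Converting to metres (1° lat = 111317 m, cos φ = 0.933355): observed ΔN = 136.9 m, observed ΔE = -458.2 m.
Subtracting the expected shift leaves a residual of 136.9 − (141.7) = -4.8 m north and -458.2 − (-416.3) = -41.9 m east.
Residual distance = √((-4.8)² + (-41.9)²) = 42.2 m.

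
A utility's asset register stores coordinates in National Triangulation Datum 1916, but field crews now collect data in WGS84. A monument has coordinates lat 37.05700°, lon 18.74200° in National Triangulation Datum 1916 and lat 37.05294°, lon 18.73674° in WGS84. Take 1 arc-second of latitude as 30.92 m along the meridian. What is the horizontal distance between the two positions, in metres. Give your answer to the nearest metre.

650 m

Δφ = 37.05294° − 37.05700° = -0.00406°; Δλ = 18.73674° − 18.74200° = -0.00526°.
1° of latitude = 3600 × 30.92 = 111312 m.
ΔN = Δφ × 111312 = -451.9 m; ΔE = Δλ × 111312 × cos(37.05700°) = -0.00526 × 111312 × 0.798036 = -467.3 m.
Distance = √(ΔE² + ΔN²) = √((-467.3)² + (-451.9)²) = 650.0 m.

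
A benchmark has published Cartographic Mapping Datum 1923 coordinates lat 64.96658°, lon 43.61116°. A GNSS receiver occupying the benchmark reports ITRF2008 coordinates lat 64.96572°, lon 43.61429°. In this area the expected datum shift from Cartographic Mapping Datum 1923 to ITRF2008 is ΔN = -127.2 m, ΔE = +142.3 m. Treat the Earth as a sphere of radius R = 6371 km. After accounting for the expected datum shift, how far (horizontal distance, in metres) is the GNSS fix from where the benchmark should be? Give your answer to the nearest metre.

32 m

Observed coordinate differences: Δφ = -0.00086°, Δλ = +0.00313°.
Converting to metres (1° lat = 111195 m, cos φ = 0.423147): observed ΔN = -95.6 m, observed ΔE = 147.3 m.
Subtracting the expected shift leaves a residual of -95.6 − (-127.2) = 31.6 m north and 147.3 − (142.3) = 5.0 m east.
Residual distance = √(31.6² + 5.0²) = 32.0 m.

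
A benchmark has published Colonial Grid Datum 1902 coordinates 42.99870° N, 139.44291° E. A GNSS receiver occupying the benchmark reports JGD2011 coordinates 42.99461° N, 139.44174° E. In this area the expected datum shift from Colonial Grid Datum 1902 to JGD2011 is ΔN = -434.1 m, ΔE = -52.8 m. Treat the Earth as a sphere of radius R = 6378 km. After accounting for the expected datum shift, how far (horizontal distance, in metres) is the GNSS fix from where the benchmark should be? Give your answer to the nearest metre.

47 m

Observed coordinate differences: Δφ = -0.00409°, Δλ = -0.00117°.
Converting to metres (1° lat = 111317 m, cos φ = 0.731369): observed ΔN = -455.3 m, observed ΔE = -95.3 m.
Subtracting the expected shift leaves a residual of -455.3 − (-434.1) = -21.2 m north and -95.3 − (-52.8) = -42.5 m east.
Residual distance = √((-21.2)² + (-42.5)²) = 47.4 m.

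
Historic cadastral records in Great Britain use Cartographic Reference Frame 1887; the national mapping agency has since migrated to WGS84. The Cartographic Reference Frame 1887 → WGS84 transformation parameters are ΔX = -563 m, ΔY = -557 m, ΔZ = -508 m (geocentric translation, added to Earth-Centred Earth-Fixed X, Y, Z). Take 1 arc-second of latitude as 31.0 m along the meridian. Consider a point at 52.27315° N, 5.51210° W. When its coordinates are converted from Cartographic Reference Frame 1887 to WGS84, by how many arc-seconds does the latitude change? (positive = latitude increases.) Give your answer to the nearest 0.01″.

sin φ = 0.790937, cos φ = 0.611898, sin λ = -0.096056, cos λ = 0.995376.
North component: ΔN = −sin φ cos λ·ΔX − sin φ sin λ·ΔY + cos φ·ΔZ = −(0.790937)(0.995376)(-563) − (0.790937)(-0.096056)(-557) + (0.611898)(-508) = 90.08 m.
1° of latitude spans 3600 × 31.00 = 111600 m, so Δφ = 90.08 / 111600 × 3600 = 2.906″.

Δφ = 2.91″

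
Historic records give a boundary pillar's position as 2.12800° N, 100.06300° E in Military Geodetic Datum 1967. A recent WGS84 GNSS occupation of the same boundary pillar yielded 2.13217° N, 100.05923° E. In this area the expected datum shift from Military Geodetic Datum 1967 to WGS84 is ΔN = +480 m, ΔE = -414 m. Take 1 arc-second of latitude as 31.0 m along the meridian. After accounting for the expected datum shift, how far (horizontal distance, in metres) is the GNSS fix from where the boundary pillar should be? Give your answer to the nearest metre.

Observed coordinate differences: Δφ = +0.00417°, Δλ = -0.00377°.
Converting to metres (1° lat = 111600 m, cos φ = 0.999310): observed ΔN = 465.4 m, observed ΔE = -420.4 m.
Subtracting the expected shift leaves a residual of 465.4 − (480) = -14.6 m north and -420.4 − (-414) = -6.4 m east.
Residual distance = √((-14.6)² + (-6.4)²) = 16.0 m.

16 m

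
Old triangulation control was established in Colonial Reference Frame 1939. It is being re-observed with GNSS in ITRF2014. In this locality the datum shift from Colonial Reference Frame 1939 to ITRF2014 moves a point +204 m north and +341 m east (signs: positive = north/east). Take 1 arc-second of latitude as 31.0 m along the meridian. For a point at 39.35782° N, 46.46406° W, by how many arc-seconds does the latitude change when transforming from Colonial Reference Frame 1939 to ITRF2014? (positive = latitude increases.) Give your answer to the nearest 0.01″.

1″ of latitude = 31.00 m, so Δφ = 204.0 / 31.00 = 6.581″.

Δφ = 6.58″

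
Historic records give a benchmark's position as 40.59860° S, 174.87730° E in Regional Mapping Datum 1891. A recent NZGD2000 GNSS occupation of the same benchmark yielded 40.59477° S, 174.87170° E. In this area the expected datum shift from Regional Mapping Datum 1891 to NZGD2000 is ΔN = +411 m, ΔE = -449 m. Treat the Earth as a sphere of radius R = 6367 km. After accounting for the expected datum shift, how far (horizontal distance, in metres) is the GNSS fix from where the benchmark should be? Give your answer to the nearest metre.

28 m

Observed coordinate differences: Δφ = +0.00383°, Δλ = -0.00560°.
Converting to metres (1° lat = 111125 m, cos φ = 0.759287): observed ΔN = 425.6 m, observed ΔE = -472.5 m.
Subtracting the expected shift leaves a residual of 425.6 − (411) = 14.6 m north and -472.5 − (-449) = -23.5 m east.
Residual distance = √(14.6² + (-23.5)²) = 27.7 m.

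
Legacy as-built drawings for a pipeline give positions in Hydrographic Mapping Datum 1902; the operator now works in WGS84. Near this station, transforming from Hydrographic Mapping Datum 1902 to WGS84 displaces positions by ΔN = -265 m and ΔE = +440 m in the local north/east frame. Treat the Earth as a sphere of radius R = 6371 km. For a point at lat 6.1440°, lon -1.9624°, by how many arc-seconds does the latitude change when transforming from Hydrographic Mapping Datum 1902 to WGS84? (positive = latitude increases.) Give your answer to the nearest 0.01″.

On a sphere of radius R, 1 rad of latitude = R, so Δφ = ΔN / R = -265.0 / 6371000 = -4.1595e-05 rad = -8.580″.

Δφ = -8.58″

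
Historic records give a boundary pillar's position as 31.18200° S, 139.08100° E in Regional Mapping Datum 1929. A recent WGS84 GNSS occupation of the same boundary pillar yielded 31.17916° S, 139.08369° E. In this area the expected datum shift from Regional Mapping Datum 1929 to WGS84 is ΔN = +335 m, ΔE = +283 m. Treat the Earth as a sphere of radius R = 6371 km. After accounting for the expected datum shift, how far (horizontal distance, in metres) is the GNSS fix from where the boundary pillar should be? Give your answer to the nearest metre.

Observed coordinate differences: Δφ = +0.00284°, Δλ = +0.00269°.
Converting to metres (1° lat = 111195 m, cos φ = 0.855527): observed ΔN = 315.8 m, observed ΔE = 255.9 m.
Subtracting the expected shift leaves a residual of 315.8 − (335) = -19.2 m north and 255.9 − (283) = -27.1 m east.
Residual distance = √((-19.2)² + (-27.1)²) = 33.2 m.

33 m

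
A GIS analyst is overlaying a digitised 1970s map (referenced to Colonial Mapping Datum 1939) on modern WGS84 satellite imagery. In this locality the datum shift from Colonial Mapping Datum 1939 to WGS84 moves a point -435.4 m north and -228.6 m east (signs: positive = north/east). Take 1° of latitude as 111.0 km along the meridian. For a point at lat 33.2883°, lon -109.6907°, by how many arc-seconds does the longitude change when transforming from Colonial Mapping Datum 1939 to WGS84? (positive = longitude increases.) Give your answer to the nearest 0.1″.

At latitude 33.2883°, cos φ = 0.835919.
1° of longitude at this latitude = 111.0 × cos φ = 92.79 km, so Δλ = -228.6 / 92787.1 = -0.0024637° = -8.869″.

Δλ = -8.9″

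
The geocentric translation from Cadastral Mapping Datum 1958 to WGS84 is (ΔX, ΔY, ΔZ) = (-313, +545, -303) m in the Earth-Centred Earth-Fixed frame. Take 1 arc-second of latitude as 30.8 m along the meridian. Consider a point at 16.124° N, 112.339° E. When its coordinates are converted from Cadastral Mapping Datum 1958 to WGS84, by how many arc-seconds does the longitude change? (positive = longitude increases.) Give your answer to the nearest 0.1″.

Δλ = 2.8″

sin φ = 0.277717, cos φ = 0.960663, sin λ = 0.924951, cos λ = -0.380086.
East component: ΔE = −sin λ·ΔX + cos λ·ΔY = −(0.924951)(-313) + (-0.380086)(545) = 82.36 m.
1° of latitude spans 3600 × 30.80 = 110880 m; at latitude φ, 1° of longitude spans that × cos φ = 106518.3 m, so Δλ = 82.36 / 106518.3 × 3600 = 2.784″.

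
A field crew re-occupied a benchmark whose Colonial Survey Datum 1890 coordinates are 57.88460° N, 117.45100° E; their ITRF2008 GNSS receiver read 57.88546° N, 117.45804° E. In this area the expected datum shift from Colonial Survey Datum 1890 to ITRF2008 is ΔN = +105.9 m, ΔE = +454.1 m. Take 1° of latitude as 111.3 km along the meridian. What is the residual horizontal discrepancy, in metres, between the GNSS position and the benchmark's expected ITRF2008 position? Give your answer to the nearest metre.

39 m

Observed coordinate differences: Δφ = +0.00086°, Δλ = +0.00704°.
Converting to metres (1° lat = 111300 m, cos φ = 0.531626): observed ΔN = 95.7 m, observed ΔE = 416.6 m.
Subtracting the expected shift leaves a residual of 95.7 − (105.9) = -10.2 m north and 416.6 − (454.1) = -37.5 m east.
Residual distance = √((-10.2)² + (-37.5)²) = 38.9 m.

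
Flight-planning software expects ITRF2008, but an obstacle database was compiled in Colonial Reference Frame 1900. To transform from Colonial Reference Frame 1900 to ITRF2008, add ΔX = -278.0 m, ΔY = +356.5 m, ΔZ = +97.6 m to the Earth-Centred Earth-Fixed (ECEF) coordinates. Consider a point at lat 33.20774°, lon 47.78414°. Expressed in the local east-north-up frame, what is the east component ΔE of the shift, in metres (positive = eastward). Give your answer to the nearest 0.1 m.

ΔE = 445.4 m

At φ = 33.20774°, λ = 47.78414°: sin φ = 0.547676, cos φ = 0.836690, sin λ = 0.740619, cos λ = 0.671926.
ΔE = −sin λ·ΔX + cos λ·ΔY = −(0.740619)·(-278.0) + (0.671926)·(356.5) = 445.43 m.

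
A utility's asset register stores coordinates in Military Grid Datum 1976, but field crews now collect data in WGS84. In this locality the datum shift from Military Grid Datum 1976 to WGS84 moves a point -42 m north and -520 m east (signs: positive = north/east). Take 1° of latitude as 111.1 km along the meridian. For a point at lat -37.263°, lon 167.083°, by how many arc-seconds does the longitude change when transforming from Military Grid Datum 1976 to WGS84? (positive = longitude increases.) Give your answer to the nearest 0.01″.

At latitude -37.263°, cos φ = 0.795865.
1° of longitude at this latitude = 111.1 × cos φ = 88.42 km, so Δλ = -520.0 / 88420.6 = -0.0058810° = -21.172″.

Δλ = -21.17″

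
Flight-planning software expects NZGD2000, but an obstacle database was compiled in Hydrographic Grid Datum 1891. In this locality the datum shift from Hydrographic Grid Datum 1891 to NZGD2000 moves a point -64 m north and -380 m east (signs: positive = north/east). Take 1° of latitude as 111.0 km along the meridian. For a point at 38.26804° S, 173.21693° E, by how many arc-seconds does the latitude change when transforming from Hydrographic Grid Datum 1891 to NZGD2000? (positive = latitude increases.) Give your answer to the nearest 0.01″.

1° of latitude = 111.0 km, so Δφ = -64.0 / 111000 = -0.0005766° = -2.076″.

Δφ = -2.08″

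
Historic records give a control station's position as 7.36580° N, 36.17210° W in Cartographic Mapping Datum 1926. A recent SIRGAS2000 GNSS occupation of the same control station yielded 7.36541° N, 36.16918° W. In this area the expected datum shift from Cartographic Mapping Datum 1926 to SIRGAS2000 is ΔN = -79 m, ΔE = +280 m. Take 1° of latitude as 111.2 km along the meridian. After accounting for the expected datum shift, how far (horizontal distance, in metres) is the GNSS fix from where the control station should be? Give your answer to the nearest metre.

55 m

Observed coordinate differences: Δφ = -0.00039°, Δλ = +0.00292°.
Converting to metres (1° lat = 111200 m, cos φ = 0.991748): observed ΔN = -43.4 m, observed ΔE = 322.0 m.
Subtracting the expected shift leaves a residual of -43.4 − (-79) = 35.6 m north and 322.0 − (280) = 42.0 m east.
Residual distance = √(35.6² + 42.0²) = 55.1 m.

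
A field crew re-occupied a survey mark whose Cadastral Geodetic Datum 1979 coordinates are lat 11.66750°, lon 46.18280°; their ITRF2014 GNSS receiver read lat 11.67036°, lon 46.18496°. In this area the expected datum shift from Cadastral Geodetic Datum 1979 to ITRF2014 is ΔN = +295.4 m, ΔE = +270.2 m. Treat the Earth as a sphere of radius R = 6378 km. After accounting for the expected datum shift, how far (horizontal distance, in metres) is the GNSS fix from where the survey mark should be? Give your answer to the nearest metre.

42 m

Observed coordinate differences: Δφ = +0.00286°, Δλ = +0.00216°.
Converting to metres (1° lat = 111317 m, cos φ = 0.979338): observed ΔN = 318.4 m, observed ΔE = 235.5 m.
Subtracting the expected shift leaves a residual of 318.4 − (295.4) = 23.0 m north and 235.5 − (270.2) = -34.7 m east.
Residual distance = √(23.0² + (-34.7)²) = 41.6 m.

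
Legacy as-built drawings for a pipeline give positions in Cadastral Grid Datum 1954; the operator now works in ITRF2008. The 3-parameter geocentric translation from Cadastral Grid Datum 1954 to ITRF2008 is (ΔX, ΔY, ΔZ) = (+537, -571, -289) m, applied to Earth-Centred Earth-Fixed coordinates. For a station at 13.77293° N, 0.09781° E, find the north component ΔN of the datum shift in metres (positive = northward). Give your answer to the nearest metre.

ΔN = -408 m

The local north axis is (−sin φ cos λ, −sin φ sin λ, cos φ), giving ΔN = -127.846 + 0.232 − 280.690 = -408.30 m.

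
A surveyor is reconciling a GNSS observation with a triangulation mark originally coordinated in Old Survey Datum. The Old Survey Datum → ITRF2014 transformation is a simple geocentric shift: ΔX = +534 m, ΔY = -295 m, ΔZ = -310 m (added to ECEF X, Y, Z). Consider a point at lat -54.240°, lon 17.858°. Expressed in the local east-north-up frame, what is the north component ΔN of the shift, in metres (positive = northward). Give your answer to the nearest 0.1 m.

ΔN = 157.9 m

At φ = -54.240°, λ = 17.858°: sin φ = -0.811472, cos φ = 0.584391, sin λ = 0.306659, cos λ = 0.951819.
ΔN = −sin φ cos λ·ΔX − sin φ sin λ·ΔY + cos φ·ΔZ = −(-0.811472)(0.951819)(534) − (-0.811472)(0.306659)(-295) + (0.584391)(-310) = 157.88 m.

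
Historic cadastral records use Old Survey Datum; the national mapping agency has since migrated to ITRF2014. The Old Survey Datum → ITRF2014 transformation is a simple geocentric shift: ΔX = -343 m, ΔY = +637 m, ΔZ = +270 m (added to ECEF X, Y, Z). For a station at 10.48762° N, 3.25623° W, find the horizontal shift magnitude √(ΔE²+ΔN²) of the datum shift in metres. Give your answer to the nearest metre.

The local east axis at (φ, λ) is (−sin λ, cos λ, 0), so ΔE = −sin(-3.25623°)·(-343) + cos(-3.25623°)·637 = 616.49 m.
The local north axis is (−sin φ cos λ, −sin φ sin λ, cos φ), giving ΔN = 62.333 + 6.586 + 265.489 = 334.41 m.
Horizontal magnitude = √(ΔE² + ΔN²) = √(616.49² + 334.41²) = 701.35 m.

701 m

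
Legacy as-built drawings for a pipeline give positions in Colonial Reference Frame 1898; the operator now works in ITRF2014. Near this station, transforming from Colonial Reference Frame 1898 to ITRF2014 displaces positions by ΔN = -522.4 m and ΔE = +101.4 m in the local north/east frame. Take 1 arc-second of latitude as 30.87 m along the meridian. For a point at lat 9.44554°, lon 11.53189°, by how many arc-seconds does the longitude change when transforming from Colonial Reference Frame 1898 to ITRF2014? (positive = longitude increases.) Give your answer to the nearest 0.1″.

At latitude 9.44554°, cos φ = 0.986442.
1″ of longitude at this latitude = 30.87 × cos φ = 30.4515 m, so Δλ = 101.4 / 30.4515 = 3.330″.

Δλ = 3.3″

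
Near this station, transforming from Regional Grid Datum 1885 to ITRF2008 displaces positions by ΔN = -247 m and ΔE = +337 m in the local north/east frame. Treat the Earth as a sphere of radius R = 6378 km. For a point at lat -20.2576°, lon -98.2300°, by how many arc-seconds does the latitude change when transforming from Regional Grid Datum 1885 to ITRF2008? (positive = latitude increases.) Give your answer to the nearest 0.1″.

On a sphere of radius R, 1 rad of latitude = R, so Δφ = ΔN / R = -247.0 / 6378000 = -3.8727e-05 rad = -7.988″.

Δφ = -8.0″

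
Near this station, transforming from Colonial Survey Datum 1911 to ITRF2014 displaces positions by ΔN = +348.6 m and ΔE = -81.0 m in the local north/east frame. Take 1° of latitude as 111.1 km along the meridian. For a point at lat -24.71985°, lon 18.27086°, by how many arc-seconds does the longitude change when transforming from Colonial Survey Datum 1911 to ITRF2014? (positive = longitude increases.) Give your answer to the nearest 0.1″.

Δλ = -2.9″

At latitude -24.71985°, cos φ = 0.908363.
1° of longitude at this latitude = 111.1 × cos φ = 100.92 km, so Δλ = -81.0 / 100919.2 = -0.0008026° = -2.889″.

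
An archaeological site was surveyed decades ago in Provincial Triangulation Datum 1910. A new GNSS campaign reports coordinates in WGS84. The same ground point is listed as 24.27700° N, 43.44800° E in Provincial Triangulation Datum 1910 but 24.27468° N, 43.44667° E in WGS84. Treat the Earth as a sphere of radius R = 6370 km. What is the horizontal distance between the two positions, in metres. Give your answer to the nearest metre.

Δφ = 24.27468° − 24.27700° = -0.00232°; Δλ = 43.44667° − 43.44800° = -0.00133°.
1° along a meridian = πR/180 = 111177 m.
ΔN = Δφ × 111177 = -257.9 m; ΔE = Δλ × 111177 × cos(24.27700°) = -0.00133 × 111177 × 0.911568 = -134.8 m.
Distance = √(ΔE² + ΔN²) = √((-134.8)² + (-257.9)²) = 291.0 m.

291 m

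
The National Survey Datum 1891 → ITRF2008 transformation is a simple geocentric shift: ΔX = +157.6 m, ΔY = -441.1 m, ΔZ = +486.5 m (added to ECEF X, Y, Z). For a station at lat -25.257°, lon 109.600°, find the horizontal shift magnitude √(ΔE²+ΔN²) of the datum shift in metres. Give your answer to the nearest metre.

240 m

At φ = -25.257°, λ = 109.600°: sin φ = -0.426679, cos φ = 0.904403, sin λ = 0.942057, cos λ = -0.335452.
ΔE = −sin λ·ΔX + cos λ·ΔY = −(0.942057)·(157.6) + (-0.335452)·(-441.1) = -0.50 m.
ΔN = −sin φ cos λ·ΔX − sin φ sin λ·ΔY + cos φ·ΔZ = −(-0.426679)(-0.335452)(157.6) − (-0.426679)(0.942057)(-441.1) + (0.904403)(486.5) = 240.13 m.
Horizontal magnitude = √(ΔE² + ΔN²) = √((-0.50)² + 240.13²) = 240.13 m.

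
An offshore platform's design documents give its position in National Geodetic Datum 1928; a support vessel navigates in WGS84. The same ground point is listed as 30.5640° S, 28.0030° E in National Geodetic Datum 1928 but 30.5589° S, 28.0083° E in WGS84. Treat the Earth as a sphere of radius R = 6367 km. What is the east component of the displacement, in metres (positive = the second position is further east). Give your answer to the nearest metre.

ΔE = 507 m

Δφ = -30.5589° − -30.5640° = +0.0051°; Δλ = 28.0083° − 28.0030° = +0.0053°.
1° along a meridian = πR/180 = 111125 m.
ΔN = Δφ × 111125 = 566.7 m; ΔE = Δλ × 111125 × cos(-30.5640°) = +0.0053 × 111125 × 0.861062 = 507.1 m.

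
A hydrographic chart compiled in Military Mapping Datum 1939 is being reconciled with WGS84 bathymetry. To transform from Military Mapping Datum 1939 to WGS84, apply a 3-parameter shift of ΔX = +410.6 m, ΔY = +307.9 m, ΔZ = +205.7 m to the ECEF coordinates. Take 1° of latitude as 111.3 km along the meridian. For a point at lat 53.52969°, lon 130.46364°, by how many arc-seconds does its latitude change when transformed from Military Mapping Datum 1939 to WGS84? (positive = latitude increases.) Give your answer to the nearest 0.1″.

Δφ = 4.8″

sin φ = 0.804165, cos φ = 0.594406, sin λ = 0.760818, cos λ = -0.648965.
North component: ΔN = −sin φ cos λ·ΔX − sin φ sin λ·ΔY + cos φ·ΔZ = −(0.804165)(-0.648965)(410.6) − (0.804165)(0.760818)(307.9) + (0.594406)(205.7) = 148.17 m.
1° of latitude spans 111300 m, so Δφ = 148.17 / 111300 × 3600 = 4.793″.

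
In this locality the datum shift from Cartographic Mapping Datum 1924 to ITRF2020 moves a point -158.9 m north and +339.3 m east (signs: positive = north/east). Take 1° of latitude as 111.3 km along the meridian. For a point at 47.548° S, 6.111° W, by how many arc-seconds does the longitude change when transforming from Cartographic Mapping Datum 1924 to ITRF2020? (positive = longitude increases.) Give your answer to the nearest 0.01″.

Δλ = 16.26″

At latitude -47.548°, cos φ = 0.674972.
1° of longitude at this latitude = 111.3 × cos φ = 75.12 km, so Δλ = 339.3 / 75124.4 = 0.0045165° = 16.259″.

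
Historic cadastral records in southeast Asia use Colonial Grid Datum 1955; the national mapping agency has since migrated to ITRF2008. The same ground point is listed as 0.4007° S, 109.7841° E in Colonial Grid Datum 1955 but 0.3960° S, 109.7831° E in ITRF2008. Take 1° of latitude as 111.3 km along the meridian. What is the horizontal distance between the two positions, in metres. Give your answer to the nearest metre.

Δφ = -0.3960° − -0.4007° = +0.0047°; Δλ = 109.7831° − 109.7841° = -0.0010°.
ΔN = Δφ × 111300 = 523.1 m; ΔE = Δλ × 111300 × cos(-0.4007°) = -0.0010 × 111300 × 0.999976 = -111.3 m.
Distance = √(ΔE² + ΔN²) = √((-111.3)² + 523.1²) = 534.8 m.

535 m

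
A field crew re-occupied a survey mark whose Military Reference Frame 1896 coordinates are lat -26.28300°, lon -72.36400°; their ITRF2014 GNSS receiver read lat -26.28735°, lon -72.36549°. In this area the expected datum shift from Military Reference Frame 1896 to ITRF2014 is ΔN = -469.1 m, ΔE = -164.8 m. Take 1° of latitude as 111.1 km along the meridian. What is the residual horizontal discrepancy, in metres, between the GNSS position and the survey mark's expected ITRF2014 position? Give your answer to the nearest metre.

Observed coordinate differences: Δφ = -0.00435°, Δλ = -0.00149°.
Converting to metres (1° lat = 111100 m, cos φ = 0.896618): observed ΔN = -483.3 m, observed ΔE = -148.4 m.
Subtracting the expected shift leaves a residual of -483.3 − (-469.1) = -14.2 m north and -148.4 − (-164.8) = 16.4 m east.
Residual distance = √((-14.2)² + 16.4²) = 21.7 m.

22 m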